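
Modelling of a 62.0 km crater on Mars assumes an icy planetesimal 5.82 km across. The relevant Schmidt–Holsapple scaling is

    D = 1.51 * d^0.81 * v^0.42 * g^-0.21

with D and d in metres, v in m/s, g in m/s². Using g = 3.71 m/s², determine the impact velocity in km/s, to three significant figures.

Rearranging for v: v = [D / (1.51 · 5820^0.81 · 3.71^-0.21)]^(1/0.42).
D = 62000 m.
5820^0.81 = 1121
3.71^-0.21 = 0.7593
Denominator = 1.51 × 1121 × 0.7593 = 1285
D / 1285 = 62000 / 1285 = 48.25
v = 48.25^(1/0.42) = 48.25^2.381 = 10195 m/s

v ≈ 10.2 km/s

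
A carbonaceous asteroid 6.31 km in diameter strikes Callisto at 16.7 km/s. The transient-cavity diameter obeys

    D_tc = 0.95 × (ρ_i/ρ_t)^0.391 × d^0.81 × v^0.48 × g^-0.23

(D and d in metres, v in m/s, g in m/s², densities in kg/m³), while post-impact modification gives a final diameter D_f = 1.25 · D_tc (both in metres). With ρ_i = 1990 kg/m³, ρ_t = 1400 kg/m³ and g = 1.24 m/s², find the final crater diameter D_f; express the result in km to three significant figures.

D_f ≈ 165 km

In SI: d = 6310 m, v = 16700 m/s.
(ρ_i/ρ_t)^0.391 = (1990/1400)^0.391 = 1.147
d^0.81 = 6310^0.81 = 1197
v^0.48 = 16700^0.48 = 106.4
g^-0.23 = 1.24^-0.23 = 0.9517
D_tc = 0.95 × 1.147 × 1197 × 106.4 × 0.9517 = 1.321 × 10^5 m
D_f = 1.25 × 1.321 × 10^5 = 1.651 × 10^5 m
     = 165.1 km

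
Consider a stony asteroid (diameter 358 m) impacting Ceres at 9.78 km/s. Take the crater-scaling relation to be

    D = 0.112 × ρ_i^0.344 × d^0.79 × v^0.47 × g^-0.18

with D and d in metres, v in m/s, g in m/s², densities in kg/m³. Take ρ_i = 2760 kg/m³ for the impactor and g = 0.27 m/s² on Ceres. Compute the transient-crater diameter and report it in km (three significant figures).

In SI units: v = 9780 m/s.
ρ_i^0.344 = 2760^0.344 = 15.26
d^0.79 = 358^0.79 = 104.1
v^0.47 = 9780^0.47 = 75.07
g^-0.18 = 0.27^-0.18 = 1.266
D = 0.112 × 15.26 × 104.1 × 75.07 × 1.266 = 16909 m
   = 16.91 km

D ≈ 16.9 km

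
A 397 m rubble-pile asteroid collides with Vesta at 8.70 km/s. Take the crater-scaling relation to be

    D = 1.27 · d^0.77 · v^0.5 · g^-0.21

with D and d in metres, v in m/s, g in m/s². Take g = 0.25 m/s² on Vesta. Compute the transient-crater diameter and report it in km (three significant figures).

D ≈ 15.9 km

In SI units: v = 8700 m/s.
d^0.77 = 397^0.77 = 100.2
v^0.5 = 8700^0.5 = 93.27
g^-0.21 = 0.25^-0.21 = 1.338
D = 1.27 × 100.2 × 93.27 × 1.338 = 15881 m
   = 15.88 km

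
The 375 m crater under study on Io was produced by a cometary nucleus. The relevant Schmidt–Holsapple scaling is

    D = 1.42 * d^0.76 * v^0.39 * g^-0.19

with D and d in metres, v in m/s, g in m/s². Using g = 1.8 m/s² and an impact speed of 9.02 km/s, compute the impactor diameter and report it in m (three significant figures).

Rearranging for d: d = [D / (1.42 · 9020^0.39 · 1.8^-0.19)]^(1/0.76).
9020^0.39 = 34.88
1.8^-0.19 = 0.8943
Denominator = 1.42 × 34.88 × 0.8943 = 44.29
D / 44.29 = 375 / 44.29 = 8.467
d = 8.467^(1/0.76) = 8.467^1.3158 = 16.62 m

d ≈ 16.6 m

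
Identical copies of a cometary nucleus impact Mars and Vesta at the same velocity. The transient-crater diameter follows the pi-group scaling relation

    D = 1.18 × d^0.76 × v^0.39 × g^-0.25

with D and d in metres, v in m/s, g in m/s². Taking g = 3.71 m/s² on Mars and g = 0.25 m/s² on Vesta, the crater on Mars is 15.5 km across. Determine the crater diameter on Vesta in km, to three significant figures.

D ≈ 30.4 km

All impactor-dependent factors cancel in the ratio, leaving D_Vesta/D_Mars = (g_Vesta/g_Mars)^-0.25.
(0.25/3.71)^-0.25 = 0.06739^-0.25 = 1.963
D_Vesta = 1.963 × 15.5 km = 30.4 km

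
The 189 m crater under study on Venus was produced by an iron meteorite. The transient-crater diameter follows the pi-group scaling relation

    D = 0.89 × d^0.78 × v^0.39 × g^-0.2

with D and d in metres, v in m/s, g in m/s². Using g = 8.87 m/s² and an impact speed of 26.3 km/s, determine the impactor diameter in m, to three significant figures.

Rearranging for d: d = [D / (0.89 · 26300^0.39 · 8.87^-0.2)]^(1/0.78).
26300^0.39 = 52.94
8.87^-0.2 = 0.6463
Denominator = 0.89 × 52.94 × 0.6463 = 30.45
D / 30.45 = 189 / 30.45 = 6.207
d = 6.207^(1/0.78) = 6.207^1.2821 = 10.39 m

d ≈ 10.4 m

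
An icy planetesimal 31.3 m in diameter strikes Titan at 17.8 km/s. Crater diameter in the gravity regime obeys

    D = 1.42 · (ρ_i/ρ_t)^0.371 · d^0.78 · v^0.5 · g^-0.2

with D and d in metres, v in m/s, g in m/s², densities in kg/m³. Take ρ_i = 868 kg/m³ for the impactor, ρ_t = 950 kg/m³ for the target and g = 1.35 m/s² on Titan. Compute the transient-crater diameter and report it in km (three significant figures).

D ≈ 2.53 km

In SI units: v = 17800 m/s.
(ρ_i/ρ_t)^0.371 = (868/950)^0.371 = 0.9671
d^0.78 = 31.3^0.78 = 14.67
v^0.5 = 17800^0.5 = 133.4
g^-0.2 = 1.35^-0.2 = 0.9417
D = 1.42 × 0.9671 × 14.67 × 133.4 × 0.9417 = 2531 m
   = 2.531 km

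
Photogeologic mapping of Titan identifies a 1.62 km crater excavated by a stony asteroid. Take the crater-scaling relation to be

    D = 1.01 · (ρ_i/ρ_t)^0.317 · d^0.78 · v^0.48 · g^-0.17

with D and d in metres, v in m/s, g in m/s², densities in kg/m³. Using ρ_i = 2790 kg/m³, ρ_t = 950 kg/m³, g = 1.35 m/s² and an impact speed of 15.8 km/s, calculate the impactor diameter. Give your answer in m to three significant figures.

d ≈ 23.1 m

Rearranging for d: d = [D / (1.01 · (2790/950)^0.317 · 15800^0.48 · 1.35^-0.17)]^(1/0.78).
D = 1620 m.
(2790/950)^0.317 = 1.407
15800^0.48 = 103.6
1.35^-0.17 = 0.9503
Denominator = 1.01 × 1.407 × 103.6 × 0.9503 = 139.9
D / 139.9 = 1620 / 139.9 = 11.58
d = 11.58^(1/0.78) = 11.58^1.2821 = 23.11 m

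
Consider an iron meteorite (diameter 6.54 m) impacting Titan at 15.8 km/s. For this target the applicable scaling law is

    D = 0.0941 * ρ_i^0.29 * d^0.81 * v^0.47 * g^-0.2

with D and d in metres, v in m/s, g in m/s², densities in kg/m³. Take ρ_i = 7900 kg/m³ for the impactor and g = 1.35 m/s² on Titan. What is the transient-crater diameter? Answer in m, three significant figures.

In SI units: v = 15800 m/s.
ρ_i^0.29 = 7900^0.29 = 13.50
d^0.81 = 6.54^0.81 = 4.577
v^0.47 = 15800^0.47 = 94.05
g^-0.2 = 1.35^-0.2 = 0.9417
D = 0.0941 × 13.50 × 4.577 × 94.05 × 0.9417 = 515.0 m

D ≈ 515 m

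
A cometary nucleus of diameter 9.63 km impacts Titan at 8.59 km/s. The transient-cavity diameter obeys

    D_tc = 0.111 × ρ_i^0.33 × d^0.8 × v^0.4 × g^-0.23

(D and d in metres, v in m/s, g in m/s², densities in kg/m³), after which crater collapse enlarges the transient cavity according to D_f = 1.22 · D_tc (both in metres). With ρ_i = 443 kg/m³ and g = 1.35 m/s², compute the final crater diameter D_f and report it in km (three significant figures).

D_f ≈ 54.4 km

In SI: d = 9630 m, v = 8590 m/s.
ρ_i^0.33 = 443^0.33 = 7.470
d^0.8 = 9630^0.8 = 1538
v^0.4 = 8590^0.4 = 37.46
g^-0.23 = 1.35^-0.23 = 0.9333
D_tc = 0.111 × 7.470 × 1538 × 37.46 × 0.9333 = 44590 m
D_f = 1.22 × 44590 = 54400 m
     = 54.40 km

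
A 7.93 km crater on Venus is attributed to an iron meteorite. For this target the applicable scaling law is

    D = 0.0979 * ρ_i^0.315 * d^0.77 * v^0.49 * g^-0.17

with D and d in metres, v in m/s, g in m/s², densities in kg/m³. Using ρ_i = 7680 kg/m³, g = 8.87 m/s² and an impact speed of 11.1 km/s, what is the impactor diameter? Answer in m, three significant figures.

d ≈ 263 m

Rearranging for d: d = [D / (0.0979 · 7680^0.315 · 11100^0.49 · 8.87^-0.17)]^(1/0.77).
D = 7930 m.
7680^0.315 = 16.75
11100^0.49 = 95.99
8.87^-0.17 = 0.6900
Denominator = 0.0979 × 16.75 × 95.99 × 0.6900 = 108.6
D / 108.6 = 7930 / 108.6 = 73.02
d = 73.02^(1/0.77) = 73.02^1.2987 = 263.1 m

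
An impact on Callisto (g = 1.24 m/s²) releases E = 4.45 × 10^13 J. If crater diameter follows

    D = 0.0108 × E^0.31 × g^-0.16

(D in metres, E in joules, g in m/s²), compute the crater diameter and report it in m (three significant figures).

E^0.31 = (4.45 × 10^13)^0.31 = 1.702 × 10^4
g^-0.16 = 1.24^-0.16 = 0.9662
D = 0.0108 × 1.702 × 10^4 × 0.9662 = 177.6 m

D ≈ 178 m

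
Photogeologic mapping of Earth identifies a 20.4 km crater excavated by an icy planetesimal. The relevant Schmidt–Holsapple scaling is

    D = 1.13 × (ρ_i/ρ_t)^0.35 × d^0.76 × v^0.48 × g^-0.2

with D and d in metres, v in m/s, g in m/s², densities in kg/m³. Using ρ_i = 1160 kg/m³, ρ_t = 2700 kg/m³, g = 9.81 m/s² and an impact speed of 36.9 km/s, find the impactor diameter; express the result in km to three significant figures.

d ≈ 1.40 km

Rearranging for d: d = [D / (1.13 · (1160/2700)^0.35 · 36900^0.48 · 9.81^-0.2)]^(1/0.76).
D = 20400 m.
(1160/2700)^0.35 = 0.7440
36900^0.48 = 155.7
9.81^-0.2 = 0.6334
Denominator = 1.13 × 0.7440 × 155.7 × 0.6334 = 82.91
D / 82.91 = 20400 / 82.91 = 246.0
d = 246.0^(1/0.76) = 246.0^1.3158 = 1400 m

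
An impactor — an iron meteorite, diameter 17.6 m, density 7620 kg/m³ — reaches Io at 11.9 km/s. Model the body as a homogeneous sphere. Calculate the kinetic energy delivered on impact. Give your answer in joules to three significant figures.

v = 11900 m/s.
Mass m = (π/6) ρ d³ = (π/6) × 7620 × (17.6)³ = 2.175 × 10^7 kg
E = ½ m v² = 0.5 × 2.175 × 10^7 × (11900)² = 1.540 × 10^15 J

E ≈ 1.54 × 10^15 J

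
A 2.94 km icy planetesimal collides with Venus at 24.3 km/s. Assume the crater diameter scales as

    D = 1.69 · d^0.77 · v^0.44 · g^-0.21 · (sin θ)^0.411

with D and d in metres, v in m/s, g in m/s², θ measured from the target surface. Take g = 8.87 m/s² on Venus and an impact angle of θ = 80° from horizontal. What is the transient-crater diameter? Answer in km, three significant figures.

In SI units: d = 2940 m, v = 24300 m/s.
d^0.77 = 2940^0.77 = 468.4
v^0.44 = 24300^0.44 = 85.05
g^-0.21 = 8.87^-0.21 = 0.6323
(sin 80°)^0.411 = 0.9848^0.411 = 0.9937
D = 1.69 × 468.4 × 85.05 × 0.6323 × 0.9937 = 42302 m
   = 42.30 km

D ≈ 42.3 km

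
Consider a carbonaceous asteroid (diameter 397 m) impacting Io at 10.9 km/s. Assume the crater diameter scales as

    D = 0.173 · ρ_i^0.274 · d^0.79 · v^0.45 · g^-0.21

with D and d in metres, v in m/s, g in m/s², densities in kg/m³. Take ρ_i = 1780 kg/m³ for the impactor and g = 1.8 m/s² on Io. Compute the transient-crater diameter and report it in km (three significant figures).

D ≈ 8.81 km

In SI units: v = 10900 m/s.
ρ_i^0.274 = 1780^0.274 = 7.773
d^0.79 = 397^0.79 = 113.0
v^0.45 = 10900^0.45 = 65.59
g^-0.21 = 1.8^-0.21 = 0.8839
D = 0.173 × 7.773 × 113.0 × 65.59 × 0.8839 = 8810 m
   = 8.810 km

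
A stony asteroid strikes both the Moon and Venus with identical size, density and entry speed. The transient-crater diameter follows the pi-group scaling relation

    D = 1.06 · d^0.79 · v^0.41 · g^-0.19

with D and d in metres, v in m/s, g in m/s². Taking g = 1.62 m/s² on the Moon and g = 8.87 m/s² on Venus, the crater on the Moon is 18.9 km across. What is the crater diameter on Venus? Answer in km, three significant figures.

D ≈ 13.7 km

All impactor-dependent factors cancel in the ratio, leaving D_Venus/D_Moon = (g_Venus/g_Moon)^-0.19.
(8.87/1.62)^-0.19 = 5.475^-0.19 = 0.7239
D_Venus = 0.7239 × 18.9 km = 13.7 km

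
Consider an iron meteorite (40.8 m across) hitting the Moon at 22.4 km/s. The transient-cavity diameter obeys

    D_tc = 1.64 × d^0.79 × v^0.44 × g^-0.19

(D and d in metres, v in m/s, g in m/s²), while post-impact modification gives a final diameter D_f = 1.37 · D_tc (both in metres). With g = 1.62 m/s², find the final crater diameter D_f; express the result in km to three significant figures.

v = 22400 m/s.
d^0.79 = 40.8^0.79 = 18.72
v^0.44 = 22400^0.44 = 82.06
g^-0.19 = 1.62^-0.19 = 0.9124
D_tc = 1.64 × 18.72 × 82.06 × 0.9124 = 2299 m
D_f = 1.37 × 2299 = 3150 m
     = 3.150 km

D_f ≈ 3.15 km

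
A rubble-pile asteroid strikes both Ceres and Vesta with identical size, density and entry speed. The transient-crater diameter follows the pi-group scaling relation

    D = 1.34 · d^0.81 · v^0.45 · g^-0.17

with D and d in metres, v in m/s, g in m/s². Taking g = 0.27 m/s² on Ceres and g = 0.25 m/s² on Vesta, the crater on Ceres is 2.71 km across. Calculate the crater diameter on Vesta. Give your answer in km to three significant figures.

All impactor-dependent factors cancel in the ratio, leaving D_Vesta/D_Ceres = (g_Vesta/g_Ceres)^-0.17.
(0.25/0.27)^-0.17 = 0.9259^-0.17 = 1.013
D_Vesta = 1.013 × 2.71 km = 2.75 km

D ≈ 2.75 km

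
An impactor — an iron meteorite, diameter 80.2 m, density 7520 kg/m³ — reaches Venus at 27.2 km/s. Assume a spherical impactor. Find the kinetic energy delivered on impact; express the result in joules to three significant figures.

v = 27200 m/s.
Mass m = (π/6) ρ d³ = (π/6) × 7520 × (80.2)³ = 2.031 × 10^9 kg
E = ½ m v² = 0.5 × 2.031 × 10^9 × (27200)² = 7.513 × 10^17 J

E ≈ 7.51 × 10^17 J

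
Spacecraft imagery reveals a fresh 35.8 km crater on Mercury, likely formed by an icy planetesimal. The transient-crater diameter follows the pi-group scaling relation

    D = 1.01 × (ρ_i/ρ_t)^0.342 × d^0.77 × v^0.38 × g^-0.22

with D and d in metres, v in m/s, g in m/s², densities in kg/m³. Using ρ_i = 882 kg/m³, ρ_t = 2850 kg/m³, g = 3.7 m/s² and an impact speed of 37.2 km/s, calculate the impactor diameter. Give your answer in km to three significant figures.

Rearranging for d: d = [D / (1.01 · (882/2850)^0.342 · 37200^0.38 · 3.7^-0.22)]^(1/0.77).
D = 35800 m.
(882/2850)^0.342 = 0.6696
37200^0.38 = 54.55
3.7^-0.22 = 0.7499
Denominator = 1.01 × 0.6696 × 54.55 × 0.7499 = 27.67
D / 27.67 = 35800 / 27.67 = 1294
d = 1294^(1/0.77) = 1294^1.2987 = 11002 m

d ≈ 11.0 km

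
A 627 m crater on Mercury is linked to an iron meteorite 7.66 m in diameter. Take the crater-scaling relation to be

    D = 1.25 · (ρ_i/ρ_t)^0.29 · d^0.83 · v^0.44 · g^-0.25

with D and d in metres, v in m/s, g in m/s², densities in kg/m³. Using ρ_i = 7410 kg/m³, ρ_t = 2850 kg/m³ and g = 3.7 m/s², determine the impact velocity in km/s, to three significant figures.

v ≈ 33.0 km/s

Rearranging for v: v = [D / (1.25 · (7410/2850)^0.29 · 7.66^0.83 · 3.7^-0.25)]^(1/0.44).
(7410/2850)^0.29 = 1.319
7.66^0.83 = 5.419
3.7^-0.25 = 0.7210
Denominator = 1.25 × 1.319 × 5.419 × 0.7210 = 6.442
D / 6.442 = 627 / 6.442 = 97.33
v = 97.33^(1/0.44) = 97.33^2.2727 = 33013 m/s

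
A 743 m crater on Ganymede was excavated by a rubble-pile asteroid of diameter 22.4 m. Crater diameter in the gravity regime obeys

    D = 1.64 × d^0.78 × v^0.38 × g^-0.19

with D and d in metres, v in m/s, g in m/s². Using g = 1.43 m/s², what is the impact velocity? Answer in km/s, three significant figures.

Rearranging for v: v = [D / (1.64 · 22.4^0.78 · 1.43^-0.19)]^(1/0.38).
22.4^0.78 = 11.30
1.43^-0.19 = 0.9343
Denominator = 1.64 × 11.30 × 0.9343 = 17.31
D / 17.31 = 743 / 17.31 = 42.92
v = 42.92^(1/0.38) = 42.92^2.6316 = 19793 m/s

v ≈ 19.8 km/s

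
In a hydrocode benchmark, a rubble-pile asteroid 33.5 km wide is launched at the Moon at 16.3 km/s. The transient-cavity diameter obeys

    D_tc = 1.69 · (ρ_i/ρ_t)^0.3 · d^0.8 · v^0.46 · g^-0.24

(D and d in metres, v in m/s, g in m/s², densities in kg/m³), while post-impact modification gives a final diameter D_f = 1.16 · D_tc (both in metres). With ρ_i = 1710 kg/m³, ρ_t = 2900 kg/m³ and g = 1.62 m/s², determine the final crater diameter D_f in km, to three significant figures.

D_f ≈ 538 km

In SI: d = 33500 m, v = 16300 m/s.
(ρ_i/ρ_t)^0.3 = (1710/2900)^0.3 = 0.8535
d^0.8 = 33500^0.8 = 4169
v^0.46 = 16300^0.46 = 86.62
g^-0.24 = 1.62^-0.24 = 0.8907
D_tc = 1.69 × 0.8535 × 4169 × 86.62 × 0.8907 = 4.640 × 10^5 m
D_f = 1.16 × 4.640 × 10^5 = 5.382 × 10^5 m
     = 538.2 km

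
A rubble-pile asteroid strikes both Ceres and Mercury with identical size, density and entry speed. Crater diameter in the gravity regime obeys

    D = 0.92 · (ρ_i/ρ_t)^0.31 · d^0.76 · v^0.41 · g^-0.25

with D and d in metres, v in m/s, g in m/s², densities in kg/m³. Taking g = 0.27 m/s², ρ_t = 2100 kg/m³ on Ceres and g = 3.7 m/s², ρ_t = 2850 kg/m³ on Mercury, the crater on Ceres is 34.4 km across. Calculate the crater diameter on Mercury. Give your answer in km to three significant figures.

D ≈ 16.3 km

The impactor-only factors (d, v, ρ_i) cancel in the ratio, leaving D_Mercury/D_Ceres = (g_Mercury/g_Ceres)^-0.25 · (ρ_t,Ceres/ρ_t,Mercury)^0.31.
(3.7/0.27)^-0.25 = 13.70^-0.25 = 0.5198
(2100/2850)^0.31 = 0.7368^0.31 = 0.9097
Ratio = 0.5198 × 0.9097 = 0.4729
D_Mercury = 0.4729 × 34.4 km = 16.3 km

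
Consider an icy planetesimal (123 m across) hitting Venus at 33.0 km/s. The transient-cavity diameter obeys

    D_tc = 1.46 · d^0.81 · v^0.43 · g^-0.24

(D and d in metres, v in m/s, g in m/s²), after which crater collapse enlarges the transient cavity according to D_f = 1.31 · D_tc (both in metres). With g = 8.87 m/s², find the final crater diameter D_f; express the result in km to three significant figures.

v = 33000 m/s.
d^0.81 = 123^0.81 = 49.30
v^0.43 = 33000^0.43 = 87.69
g^-0.24 = 8.87^-0.24 = 0.5922
D_tc = 1.46 × 49.30 × 87.69 × 0.5922 = 3738 m
D_f = 1.31 × 3738 = 4897 m
     = 4.897 km

D_f ≈ 4.90 km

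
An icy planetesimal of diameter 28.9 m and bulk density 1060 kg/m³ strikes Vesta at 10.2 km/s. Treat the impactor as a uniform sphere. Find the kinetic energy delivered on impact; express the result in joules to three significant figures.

E ≈ 6.97 × 10^14 J

v = 10200 m/s.
Mass m = (π/6) ρ d³ = (π/6) × 1060 × (28.9)³ = 1.340 × 10^7 kg
E = ½ m v² = 0.5 × 1.340 × 10^7 × (10200)² = 6.971 × 10^14 J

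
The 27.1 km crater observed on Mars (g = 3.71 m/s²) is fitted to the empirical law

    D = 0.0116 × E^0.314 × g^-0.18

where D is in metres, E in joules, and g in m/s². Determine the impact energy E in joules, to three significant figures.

E ≈ 4.06 × 10^20 J

Rearranging: E = [D / (0.0116 · g^-0.18)]^(1/0.314).
D = 27100 m.
g^-0.18 = 3.71^-0.18 = 0.7898
D / (0.0116 × 0.7898) = 27100 / (9.162 × 10^-3) = 2.958 × 10^6
E = (2.958 × 10^6)^3.1847 = 4.057 × 10^20 J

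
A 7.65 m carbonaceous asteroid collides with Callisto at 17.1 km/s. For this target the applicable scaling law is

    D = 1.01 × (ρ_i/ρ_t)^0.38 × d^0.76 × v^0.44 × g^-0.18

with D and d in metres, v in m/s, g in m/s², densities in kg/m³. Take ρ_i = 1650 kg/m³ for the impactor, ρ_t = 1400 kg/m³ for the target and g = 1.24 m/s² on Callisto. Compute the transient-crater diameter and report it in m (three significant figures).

In SI units: v = 17100 m/s.
(ρ_i/ρ_t)^0.38 = (1650/1400)^0.38 = 1.064
d^0.76 = 7.65^0.76 = 4.694
v^0.44 = 17100^0.44 = 72.86
g^-0.18 = 1.24^-0.18 = 0.9620
D = 1.01 × 1.064 × 4.694 × 72.86 × 0.9620 = 353.6 m

D ≈ 354 m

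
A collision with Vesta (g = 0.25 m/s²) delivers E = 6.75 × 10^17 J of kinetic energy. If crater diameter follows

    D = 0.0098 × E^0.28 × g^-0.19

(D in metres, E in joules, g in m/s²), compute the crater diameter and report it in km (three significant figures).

D ≈ 1.25 km

E^0.28 = (6.75 × 10^17)^0.28 = 9.822 × 10^4
g^-0.19 = 0.25^-0.19 = 1.301
D = 0.0098 × 9.822 × 10^4 × 1.301 = 1252 m
   = 1.252 km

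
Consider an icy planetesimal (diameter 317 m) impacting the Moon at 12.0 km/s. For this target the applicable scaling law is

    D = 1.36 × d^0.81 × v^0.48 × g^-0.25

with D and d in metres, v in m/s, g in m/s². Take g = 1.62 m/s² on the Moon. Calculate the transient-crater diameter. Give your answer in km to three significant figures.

D ≈ 11.6 km

In SI units: v = 12000 m/s.
d^0.81 = 317^0.81 = 106.1
v^0.48 = 12000^0.48 = 90.78
g^-0.25 = 1.62^-0.25 = 0.8864
D = 1.36 × 106.1 × 90.78 × 0.8864 = 11611 m
   = 11.61 km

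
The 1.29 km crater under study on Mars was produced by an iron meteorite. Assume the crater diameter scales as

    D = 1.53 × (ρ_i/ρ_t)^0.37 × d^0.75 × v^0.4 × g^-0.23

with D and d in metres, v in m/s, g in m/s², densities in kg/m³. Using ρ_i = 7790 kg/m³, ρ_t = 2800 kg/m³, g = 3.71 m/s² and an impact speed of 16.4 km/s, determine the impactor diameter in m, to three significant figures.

d ≈ 40.6 m

Rearranging for d: d = [D / (1.53 · (7790/2800)^0.37 · 16400^0.4 · 3.71^-0.23)]^(1/0.75).
D = 1290 m.
(7790/2800)^0.37 = 1.460
16400^0.4 = 48.52
3.71^-0.23 = 0.7397
Denominator = 1.53 × 1.460 × 48.52 × 0.7397 = 80.17
D / 80.17 = 1290 / 80.17 = 16.09
d = 16.09^(1/0.75) = 16.09^1.3333 = 40.62 m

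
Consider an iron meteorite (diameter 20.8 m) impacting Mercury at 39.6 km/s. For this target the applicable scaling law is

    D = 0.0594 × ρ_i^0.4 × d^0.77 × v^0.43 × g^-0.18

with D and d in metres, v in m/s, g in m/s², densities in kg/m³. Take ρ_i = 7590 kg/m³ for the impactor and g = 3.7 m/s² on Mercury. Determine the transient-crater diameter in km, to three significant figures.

D ≈ 1.64 km

In SI units: v = 39600 m/s.
ρ_i^0.4 = 7590^0.4 = 35.65
d^0.77 = 20.8^0.77 = 10.35
v^0.43 = 39600^0.43 = 94.84
g^-0.18 = 3.7^-0.18 = 0.7902
D = 0.0594 × 35.65 × 10.35 × 94.84 × 0.7902 = 1643 m
   = 1.643 km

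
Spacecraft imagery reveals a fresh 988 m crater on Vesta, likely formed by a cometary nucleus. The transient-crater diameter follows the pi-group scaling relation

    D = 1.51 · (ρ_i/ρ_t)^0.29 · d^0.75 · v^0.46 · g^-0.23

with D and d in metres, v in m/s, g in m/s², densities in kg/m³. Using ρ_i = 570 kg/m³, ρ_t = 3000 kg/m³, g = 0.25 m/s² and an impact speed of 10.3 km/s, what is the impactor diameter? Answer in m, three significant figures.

d ≈ 24.4 m

Rearranging for d: d = [D / (1.51 · (570/3000)^0.29 · 10300^0.46 · 0.25^-0.23)]^(1/0.75).
(570/3000)^0.29 = 0.6178
10300^0.46 = 70.13
0.25^-0.23 = 1.376
Denominator = 1.51 × 0.6178 × 70.13 × 1.376 = 90.02
D / 90.02 = 988 / 90.02 = 10.98
d = 10.98^(1/0.75) = 10.98^1.3333 = 24.40 m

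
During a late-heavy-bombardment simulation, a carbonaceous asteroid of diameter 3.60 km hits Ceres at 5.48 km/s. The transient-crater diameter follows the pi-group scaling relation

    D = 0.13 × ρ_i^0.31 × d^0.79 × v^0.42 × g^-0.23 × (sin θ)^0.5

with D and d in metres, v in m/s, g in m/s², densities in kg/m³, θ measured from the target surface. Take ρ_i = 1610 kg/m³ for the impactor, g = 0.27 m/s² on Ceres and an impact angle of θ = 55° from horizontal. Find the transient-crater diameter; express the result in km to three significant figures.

D ≈ 37.6 km

In SI units: d = 3600 m, v = 5480 m/s.
ρ_i^0.31 = 1610^0.31 = 9.865
d^0.79 = 3600^0.79 = 644.9
v^0.42 = 5480^0.42 = 37.18
g^-0.23 = 0.27^-0.23 = 1.351
(sin 55°)^0.5 = 0.8192^0.5 = 0.9051
D = 0.13 × 9.865 × 644.9 × 37.18 × 1.351 × 0.9051 = 37601 m
   = 37.60 km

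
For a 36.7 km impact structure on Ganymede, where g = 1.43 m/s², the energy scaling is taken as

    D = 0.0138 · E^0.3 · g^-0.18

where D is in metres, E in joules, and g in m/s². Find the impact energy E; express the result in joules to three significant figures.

E ≈ 3.23 × 10^21 J

Rearranging: E = [D / (0.0138 · g^-0.18)]^(1/0.3).
D = 36700 m.
g^-0.18 = 1.43^-0.18 = 0.9376
D / (0.0138 × 0.9376) = 36700 / (0.01294) = 2.836 × 10^6
E = (2.836 × 10^6)^3.3333 = 3.227 × 10^21 J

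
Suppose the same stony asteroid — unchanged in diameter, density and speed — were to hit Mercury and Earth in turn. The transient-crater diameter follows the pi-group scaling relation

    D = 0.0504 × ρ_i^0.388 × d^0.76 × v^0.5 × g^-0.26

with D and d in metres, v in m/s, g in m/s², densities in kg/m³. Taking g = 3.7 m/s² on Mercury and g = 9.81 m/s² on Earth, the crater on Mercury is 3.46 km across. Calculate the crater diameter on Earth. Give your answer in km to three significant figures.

D ≈ 2.69 km

All impactor-dependent factors cancel in the ratio, leaving D_Earth/D_Mercury = (g_Earth/g_Mercury)^-0.26.
(9.81/3.7)^-0.26 = 2.651^-0.26 = 0.7761
D_Earth = 0.7761 × 3.46 km = 2.69 km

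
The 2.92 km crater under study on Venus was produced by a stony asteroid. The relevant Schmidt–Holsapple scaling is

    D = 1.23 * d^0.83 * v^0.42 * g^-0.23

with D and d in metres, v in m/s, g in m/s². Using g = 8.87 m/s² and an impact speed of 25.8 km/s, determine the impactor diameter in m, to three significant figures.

Rearranging for d: d = [D / (1.23 · 25800^0.42 · 8.87^-0.23)]^(1/0.83).
D = 2920 m.
25800^0.42 = 71.27
8.87^-0.23 = 0.6053
Denominator = 1.23 × 71.27 × 0.6053 = 53.06
D / 53.06 = 2920 / 53.06 = 55.03
d = 55.03^(1/0.83) = 55.03^1.2048 = 125.0 m

d ≈ 125 m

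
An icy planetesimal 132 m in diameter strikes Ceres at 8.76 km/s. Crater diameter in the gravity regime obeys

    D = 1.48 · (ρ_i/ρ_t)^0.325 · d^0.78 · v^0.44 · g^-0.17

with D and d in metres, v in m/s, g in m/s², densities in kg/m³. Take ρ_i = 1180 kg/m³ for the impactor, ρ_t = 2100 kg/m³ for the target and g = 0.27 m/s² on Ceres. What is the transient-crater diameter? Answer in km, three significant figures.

D ≈ 3.75 km

In SI units: v = 8760 m/s.
(ρ_i/ρ_t)^0.325 = (1180/2100)^0.325 = 0.8292
d^0.78 = 132^0.78 = 45.09
v^0.44 = 8760^0.44 = 54.29
g^-0.17 = 0.27^-0.17 = 1.249
D = 1.48 × 0.8292 × 45.09 × 54.29 × 1.249 = 3752 m
   = 3.752 km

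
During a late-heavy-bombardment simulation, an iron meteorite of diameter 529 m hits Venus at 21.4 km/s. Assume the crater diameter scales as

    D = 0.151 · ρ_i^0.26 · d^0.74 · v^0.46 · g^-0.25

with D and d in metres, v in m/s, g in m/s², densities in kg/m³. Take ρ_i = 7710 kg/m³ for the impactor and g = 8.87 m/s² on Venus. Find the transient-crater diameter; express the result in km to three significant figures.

D ≈ 9.12 km

In SI units: v = 21400 m/s.
ρ_i^0.26 = 7710^0.26 = 10.25
d^0.74 = 529^0.74 = 103.6
v^0.46 = 21400^0.46 = 98.17
g^-0.25 = 8.87^-0.25 = 0.5795
D = 0.151 × 10.25 × 103.6 × 98.17 × 0.5795 = 9122 m
   = 9.122 km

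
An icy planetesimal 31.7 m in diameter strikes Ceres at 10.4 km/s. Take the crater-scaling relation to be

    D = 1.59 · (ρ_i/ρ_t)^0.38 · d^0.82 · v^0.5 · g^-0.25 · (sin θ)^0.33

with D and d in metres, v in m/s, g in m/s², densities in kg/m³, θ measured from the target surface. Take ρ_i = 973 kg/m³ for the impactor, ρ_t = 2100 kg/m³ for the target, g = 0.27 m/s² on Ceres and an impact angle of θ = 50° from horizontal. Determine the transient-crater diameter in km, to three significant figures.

In SI units: v = 10400 m/s.
(ρ_i/ρ_t)^0.38 = (973/2100)^0.38 = 0.7465
d^0.82 = 31.7^0.82 = 17.02
v^0.5 = 10400^0.5 = 102.0
g^-0.25 = 0.27^-0.25 = 1.387
(sin 50°)^0.33 = 0.7660^0.33 = 0.9158
D = 1.59 × 0.7465 × 17.02 × 102.0 × 1.387 × 0.9158 = 2617 m
   = 2.617 km

D ≈ 2.62 km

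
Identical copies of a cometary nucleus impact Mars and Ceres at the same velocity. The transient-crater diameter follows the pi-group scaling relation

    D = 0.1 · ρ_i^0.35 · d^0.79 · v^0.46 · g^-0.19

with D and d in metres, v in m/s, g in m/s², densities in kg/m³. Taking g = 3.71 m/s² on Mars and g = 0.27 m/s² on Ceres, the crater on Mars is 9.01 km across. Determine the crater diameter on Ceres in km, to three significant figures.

All impactor-dependent factors cancel in the ratio, leaving D_Ceres/D_Mars = (g_Ceres/g_Mars)^-0.19.
(0.27/3.71)^-0.19 = 0.07278^-0.19 = 1.645
D_Ceres = 1.645 × 9.01 km = 14.8 km

D ≈ 14.8 km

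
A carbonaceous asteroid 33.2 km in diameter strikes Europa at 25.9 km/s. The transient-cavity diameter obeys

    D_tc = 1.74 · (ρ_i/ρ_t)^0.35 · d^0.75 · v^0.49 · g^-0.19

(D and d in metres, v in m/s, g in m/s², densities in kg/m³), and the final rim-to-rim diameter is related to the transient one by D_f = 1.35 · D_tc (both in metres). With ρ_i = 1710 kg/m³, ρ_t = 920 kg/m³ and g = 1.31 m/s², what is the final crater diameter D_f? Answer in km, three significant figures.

D_f ≈ 991 km

In SI: d = 33200 m, v = 25900 m/s.
(ρ_i/ρ_t)^0.35 = (1710/920)^0.35 = 1.242
d^0.75 = 33200^0.75 = 2460
v^0.49 = 25900^0.49 = 145.4
g^-0.19 = 1.31^-0.19 = 0.9500
D_tc = 1.74 × 1.242 × 2460 × 145.4 × 0.9500 = 7.343 × 10^5 m
D_f = 1.35 × 7.343 × 10^5 = 9.913 × 10^5 m
     = 991.3 km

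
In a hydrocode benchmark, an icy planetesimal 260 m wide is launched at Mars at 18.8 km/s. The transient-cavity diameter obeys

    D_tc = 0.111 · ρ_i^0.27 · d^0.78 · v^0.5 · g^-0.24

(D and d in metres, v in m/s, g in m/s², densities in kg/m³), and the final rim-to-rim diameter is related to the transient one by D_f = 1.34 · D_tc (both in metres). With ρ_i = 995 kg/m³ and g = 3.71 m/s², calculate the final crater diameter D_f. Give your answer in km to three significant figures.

v = 18800 m/s.
ρ_i^0.27 = 995^0.27 = 6.448
d^0.78 = 260^0.78 = 76.50
v^0.5 = 18800^0.5 = 137.1
g^-0.24 = 3.71^-0.24 = 0.7300
D_tc = 0.111 × 6.448 × 76.50 × 137.1 × 0.7300 = 5480 m
D_f = 1.34 × 5480 = 7343 m
     = 7.343 km

D_f ≈ 7.34 km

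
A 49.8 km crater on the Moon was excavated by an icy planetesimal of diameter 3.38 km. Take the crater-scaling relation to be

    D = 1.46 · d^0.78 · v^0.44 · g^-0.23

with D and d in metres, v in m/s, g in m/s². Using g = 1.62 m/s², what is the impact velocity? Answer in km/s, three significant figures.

v ≈ 14.3 km/s

Rearranging for v: v = [D / (1.46 · 3380^0.78 · 1.62^-0.23)]^(1/0.44).
D = 49800 m.
3380^0.78 = 565.7
1.62^-0.23 = 0.8950
Denominator = 1.46 × 565.7 × 0.8950 = 739.2
D / 739.2 = 49800 / 739.2 = 67.37
v = 67.37^(1/0.44) = 67.37^2.2727 = 14307 m/s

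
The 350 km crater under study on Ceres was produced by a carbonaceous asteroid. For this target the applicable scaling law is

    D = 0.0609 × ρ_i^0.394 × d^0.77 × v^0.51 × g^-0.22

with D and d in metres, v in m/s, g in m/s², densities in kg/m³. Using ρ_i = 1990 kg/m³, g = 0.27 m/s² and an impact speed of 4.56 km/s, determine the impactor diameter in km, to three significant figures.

d ≈ 32.0 km

Rearranging for d: d = [D / (0.0609 · 1990^0.394 · 4560^0.51 · 0.27^-0.22)]^(1/0.77).
D = 350000 m.
1990^0.394 = 19.94
4560^0.51 = 73.46
0.27^-0.22 = 1.334
Denominator = 0.0609 × 19.94 × 73.46 × 1.334 = 119.0
D / 119.0 = 350000 / 119.0 = 2941
d = 2941^(1/0.77) = 2941^1.2987 = 31955 m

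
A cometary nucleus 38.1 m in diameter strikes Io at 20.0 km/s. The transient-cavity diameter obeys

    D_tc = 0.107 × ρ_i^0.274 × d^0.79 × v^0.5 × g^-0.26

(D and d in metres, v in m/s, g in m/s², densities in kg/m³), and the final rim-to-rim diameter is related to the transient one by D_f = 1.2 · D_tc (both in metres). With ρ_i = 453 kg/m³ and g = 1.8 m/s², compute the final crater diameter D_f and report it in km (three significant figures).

D_f ≈ 1.48 km

v = 20000 m/s.
ρ_i^0.274 = 453^0.274 = 5.343
d^0.79 = 38.1^0.79 = 17.74
v^0.5 = 20000^0.5 = 141.4
g^-0.26 = 1.8^-0.26 = 0.8583
D_tc = 0.107 × 5.343 × 17.74 × 141.4 × 0.8583 = 1231 m
D_f = 1.2 × 1231 = 1477 m
     = 1.477 km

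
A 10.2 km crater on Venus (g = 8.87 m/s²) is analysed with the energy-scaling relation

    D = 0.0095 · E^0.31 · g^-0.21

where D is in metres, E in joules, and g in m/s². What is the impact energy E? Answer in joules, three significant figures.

Rearranging: E = [D / (0.0095 · g^-0.21)]^(1/0.31).
D = 10200 m.
g^-0.21 = 8.87^-0.21 = 0.6323
D / (0.0095 × 0.6323) = 10200 / (6.007 × 10^-3) = 1.698 × 10^6
E = (1.698 × 10^6)^3.2258 = 1.249 × 10^20 J

E ≈ 1.25 × 10^20 J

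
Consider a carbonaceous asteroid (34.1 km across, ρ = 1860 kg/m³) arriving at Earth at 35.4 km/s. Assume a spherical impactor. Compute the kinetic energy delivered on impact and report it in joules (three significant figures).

E ≈ 2.42 × 10^25 J

d = 34100 m; v = 35400 m/s.
Mass m = (π/6) ρ d³ = (π/6) × 1860 × (34100)³ = 3.862 × 10^16 kg
E = ½ m v² = 0.5 × 3.862 × 10^16 × (35400)² = 2.420 × 10^25 J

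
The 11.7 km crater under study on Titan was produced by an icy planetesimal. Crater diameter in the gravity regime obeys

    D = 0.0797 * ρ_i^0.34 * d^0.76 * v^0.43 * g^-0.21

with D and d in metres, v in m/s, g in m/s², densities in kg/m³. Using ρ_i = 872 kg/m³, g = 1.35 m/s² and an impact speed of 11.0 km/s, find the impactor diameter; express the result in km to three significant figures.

d ≈ 1.71 km

Rearranging for d: d = [D / (0.0797 · 872^0.34 · 11000^0.43 · 1.35^-0.21)]^(1/0.76).
D = 11700 m.
872^0.34 = 9.995
11000^0.43 = 54.68
1.35^-0.21 = 0.9389
Denominator = 0.0797 × 9.995 × 54.68 × 0.9389 = 40.90
D / 40.90 = 11700 / 40.90 = 286.1
d = 286.1^(1/0.76) = 286.1^1.3158 = 1707 m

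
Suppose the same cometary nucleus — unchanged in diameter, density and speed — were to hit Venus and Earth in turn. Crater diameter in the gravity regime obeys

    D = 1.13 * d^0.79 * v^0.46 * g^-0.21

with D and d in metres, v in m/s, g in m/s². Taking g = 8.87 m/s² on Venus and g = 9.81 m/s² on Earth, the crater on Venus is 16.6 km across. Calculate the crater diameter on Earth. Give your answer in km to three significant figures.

All impactor-dependent factors cancel in the ratio, leaving D_Earth/D_Venus = (g_Earth/g_Venus)^-0.21.
(9.81/8.87)^-0.21 = 1.106^-0.21 = 0.9791
D_Earth = 0.9791 × 16.6 km = 16.3 km

D ≈ 16.3 km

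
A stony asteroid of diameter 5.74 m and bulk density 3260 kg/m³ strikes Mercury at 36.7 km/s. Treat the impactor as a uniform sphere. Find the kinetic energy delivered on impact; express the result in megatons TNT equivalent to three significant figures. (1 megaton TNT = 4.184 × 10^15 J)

v = 36700 m/s.
Mass m = (π/6) ρ d³ = (π/6) × 3260 × (5.74)³ = 3.228 × 10^5 kg
E = ½ m v² = 0.5 × 3.228 × 10^5 × (36700)² = 2.174 × 10^14 J
   = 2.174 × 10^14 / 4.184×10^15 = 0.05196 Mt

E ≈ 0.0520 Mt TNT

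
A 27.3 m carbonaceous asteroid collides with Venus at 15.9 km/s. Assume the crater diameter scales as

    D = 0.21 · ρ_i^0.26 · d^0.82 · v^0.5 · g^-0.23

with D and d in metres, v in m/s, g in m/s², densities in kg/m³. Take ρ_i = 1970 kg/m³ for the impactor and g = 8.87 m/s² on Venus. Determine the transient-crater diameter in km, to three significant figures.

In SI units: v = 15900 m/s.
ρ_i^0.26 = 1970^0.26 = 7.187
d^0.82 = 27.3^0.82 = 15.05
v^0.5 = 15900^0.5 = 126.1
g^-0.23 = 8.87^-0.23 = 0.6053
D = 0.21 × 7.187 × 15.05 × 126.1 × 0.6053 = 1734 m
   = 1.734 km

D ≈ 1.73 km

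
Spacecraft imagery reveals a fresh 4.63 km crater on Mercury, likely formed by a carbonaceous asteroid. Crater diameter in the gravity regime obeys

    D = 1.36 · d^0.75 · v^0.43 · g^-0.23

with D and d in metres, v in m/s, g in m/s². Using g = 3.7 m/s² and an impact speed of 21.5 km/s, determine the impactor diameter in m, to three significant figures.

d ≈ 251 m

Rearranging for d: d = [D / (1.36 · 21500^0.43 · 3.7^-0.23)]^(1/0.75).
D = 4630 m.
21500^0.43 = 72.94
3.7^-0.23 = 0.7401
Denominator = 1.36 × 72.94 × 0.7401 = 73.42
D / 73.42 = 4630 / 73.42 = 63.06
d = 63.06^(1/0.75) = 63.06^1.3333 = 251.0 m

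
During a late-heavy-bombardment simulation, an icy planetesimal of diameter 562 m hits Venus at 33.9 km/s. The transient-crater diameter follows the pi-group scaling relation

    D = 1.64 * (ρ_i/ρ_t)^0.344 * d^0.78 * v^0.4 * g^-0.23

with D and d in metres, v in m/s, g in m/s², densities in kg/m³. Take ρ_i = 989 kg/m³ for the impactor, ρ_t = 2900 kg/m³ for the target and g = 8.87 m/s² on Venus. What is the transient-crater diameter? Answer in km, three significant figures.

D ≈ 6.21 km

In SI units: v = 33900 m/s.
(ρ_i/ρ_t)^0.344 = (989/2900)^0.344 = 0.6907
d^0.78 = 562^0.78 = 139.6
v^0.4 = 33900^0.4 = 64.88
g^-0.23 = 8.87^-0.23 = 0.6053
D = 1.64 × 0.6907 × 139.6 × 64.88 × 0.6053 = 6210 m
   = 6.210 km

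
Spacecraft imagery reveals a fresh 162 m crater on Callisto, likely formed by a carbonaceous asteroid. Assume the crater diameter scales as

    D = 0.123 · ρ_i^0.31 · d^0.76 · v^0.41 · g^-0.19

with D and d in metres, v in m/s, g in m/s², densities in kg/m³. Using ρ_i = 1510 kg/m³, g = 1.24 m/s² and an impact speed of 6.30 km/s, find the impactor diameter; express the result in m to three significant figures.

Rearranging for d: d = [D / (0.123 · 1510^0.31 · 6300^0.41 · 1.24^-0.19)]^(1/0.76).
1510^0.31 = 9.671
6300^0.41 = 36.12
1.24^-0.19 = 0.9600
Denominator = 0.123 × 9.671 × 36.12 × 0.9600 = 41.25
D / 41.25 = 162 / 41.25 = 3.927
d = 3.927^(1/0.76) = 3.927^1.3158 = 6.049 m

d ≈ 6.05 m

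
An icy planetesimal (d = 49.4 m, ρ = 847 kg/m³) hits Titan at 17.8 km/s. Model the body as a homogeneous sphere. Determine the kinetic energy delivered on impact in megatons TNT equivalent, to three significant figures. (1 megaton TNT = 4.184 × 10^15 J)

E ≈ 2.02 Mt TNT

v = 17800 m/s.
Mass m = (π/6) ρ d³ = (π/6) × 847 × (49.4)³ = 5.346 × 10^7 kg
E = ½ m v² = 0.5 × 5.346 × 10^7 × (17800)² = 8.469 × 10^15 J
   = 8.469 × 10^15 / 4.184×10^15 = 2.024 Mt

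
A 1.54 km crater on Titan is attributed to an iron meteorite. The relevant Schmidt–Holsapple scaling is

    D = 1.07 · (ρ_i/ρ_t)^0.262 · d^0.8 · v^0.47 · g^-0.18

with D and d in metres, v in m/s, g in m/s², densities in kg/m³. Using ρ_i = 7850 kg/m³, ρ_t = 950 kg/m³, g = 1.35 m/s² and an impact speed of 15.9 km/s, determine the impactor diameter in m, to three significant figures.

Rearranging for d: d = [D / (1.07 · (7850/950)^0.262 · 15900^0.47 · 1.35^-0.18)]^(1/0.8).
D = 1540 m.
(7850/950)^0.262 = 1.739
15900^0.47 = 94.33
1.35^-0.18 = 0.9474
Denominator = 1.07 × 1.739 × 94.33 × 0.9474 = 166.3
D / 166.3 = 1540 / 166.3 = 9.260
d = 9.260^(1/0.8) = 9.260^1.25 = 16.15 m

d ≈ 16.2 m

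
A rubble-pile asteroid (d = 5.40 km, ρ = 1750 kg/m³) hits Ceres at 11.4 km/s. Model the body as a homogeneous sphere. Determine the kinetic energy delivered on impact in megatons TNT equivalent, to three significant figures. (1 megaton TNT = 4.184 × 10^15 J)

d = 5400 m; v = 11400 m/s.
Mass m = (π/6) ρ d³ = (π/6) × 1750 × (5400)³ = 1.443 × 10^14 kg
E = ½ m v² = 0.5 × 1.443 × 10^14 × (11400)² = 9.377 × 10^21 J
   = 9.377 × 10^21 / 4.184×10^15 = 2.241 × 10^6 Mt

E ≈ 2.24 × 10^6 Mt TNT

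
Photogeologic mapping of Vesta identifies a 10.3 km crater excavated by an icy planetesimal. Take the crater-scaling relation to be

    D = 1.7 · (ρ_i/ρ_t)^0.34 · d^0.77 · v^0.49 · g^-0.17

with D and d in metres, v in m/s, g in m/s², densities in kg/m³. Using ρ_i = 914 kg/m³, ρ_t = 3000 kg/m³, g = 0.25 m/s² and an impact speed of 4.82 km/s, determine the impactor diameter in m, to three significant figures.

d ≈ 461 m

Rearranging for d: d = [D / (1.7 · (914/3000)^0.34 · 4820^0.49 · 0.25^-0.17)]^(1/0.77).
D = 10300 m.
(914/3000)^0.34 = 0.6676
4820^0.49 = 63.78
0.25^-0.17 = 1.266
Denominator = 1.7 × 0.6676 × 63.78 × 1.266 = 91.64
D / 91.64 = 10300 / 91.64 = 112.4
d = 112.4^(1/0.77) = 112.4^1.2987 = 460.6 m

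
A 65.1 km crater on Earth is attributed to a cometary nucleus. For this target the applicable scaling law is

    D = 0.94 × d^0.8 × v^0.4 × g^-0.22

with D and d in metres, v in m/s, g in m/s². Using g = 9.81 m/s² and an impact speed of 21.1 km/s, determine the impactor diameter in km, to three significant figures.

Rearranging for d: d = [D / (0.94 · 21100^0.4 · 9.81^-0.22)]^(1/0.8).
D = 65100 m.
21100^0.4 = 53.67
9.81^-0.22 = 0.6051
Denominator = 0.94 × 53.67 × 0.6051 = 30.53
D / 30.53 = 65100 / 30.53 = 2132
d = 2132^(1/0.8) = 2132^1.25 = 14487 m

d ≈ 14.5 km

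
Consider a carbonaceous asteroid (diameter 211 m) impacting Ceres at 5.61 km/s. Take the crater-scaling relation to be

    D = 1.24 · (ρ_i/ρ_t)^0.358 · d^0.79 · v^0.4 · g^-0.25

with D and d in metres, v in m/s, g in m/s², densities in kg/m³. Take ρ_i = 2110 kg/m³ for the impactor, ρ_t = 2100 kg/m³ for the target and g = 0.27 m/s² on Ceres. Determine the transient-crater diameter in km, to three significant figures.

In SI units: v = 5610 m/s.
(ρ_i/ρ_t)^0.358 = (2110/2100)^0.358 = 1.002
d^0.79 = 211^0.79 = 68.58
v^0.4 = 5610^0.4 = 31.59
g^-0.25 = 0.27^-0.25 = 1.387
D = 1.24 × 1.002 × 68.58 × 31.59 × 1.387 = 3733 m
   = 3.733 km

D ≈ 3.73 km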